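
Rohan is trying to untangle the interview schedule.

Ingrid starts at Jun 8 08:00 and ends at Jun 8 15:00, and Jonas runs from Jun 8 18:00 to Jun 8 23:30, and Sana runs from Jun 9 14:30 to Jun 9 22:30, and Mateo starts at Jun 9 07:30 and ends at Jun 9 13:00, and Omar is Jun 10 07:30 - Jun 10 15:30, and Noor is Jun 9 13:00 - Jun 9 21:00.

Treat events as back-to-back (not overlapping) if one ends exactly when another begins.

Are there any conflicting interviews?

Sorted by start: Ingrid, Jonas, Mateo, Noor, Sana, Omar.
Jonas starts after Ingrid ends, so nothing later overlaps Ingrid either.
Mateo starts after Jonas ends, so nothing later overlaps Jonas either.
Noor starts exactly when Mateo ends (back-to-back, no overlap), so nothing later overlaps Mateo either.
Sana starts before Noor ends → Noor and Sana overlap.
That's a conflict, so the schedule is not conflict-free.

Yes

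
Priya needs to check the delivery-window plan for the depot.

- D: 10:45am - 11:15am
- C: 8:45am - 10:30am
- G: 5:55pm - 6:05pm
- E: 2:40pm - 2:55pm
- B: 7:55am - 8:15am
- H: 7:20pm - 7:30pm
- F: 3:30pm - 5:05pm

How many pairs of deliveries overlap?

Sorted by start: B, C, D, E, F, G, H.
C starts after B ends, so B has no further overlaps.
D starts after C ends, so C has no further overlaps.
E starts after D ends, so D has no further overlaps.
F starts after E ends, so E has no further overlaps.
G starts after F ends, so F has no further overlaps.
H starts after G ends.
No pair overlaps.

0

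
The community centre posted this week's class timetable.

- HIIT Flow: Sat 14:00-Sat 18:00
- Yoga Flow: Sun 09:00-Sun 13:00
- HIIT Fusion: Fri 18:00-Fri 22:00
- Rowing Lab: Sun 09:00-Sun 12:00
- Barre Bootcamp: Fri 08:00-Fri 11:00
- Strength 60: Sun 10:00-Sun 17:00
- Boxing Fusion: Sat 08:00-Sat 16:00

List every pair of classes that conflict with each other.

Sorted by start: Barre Bootcamp, HIIT Fusion, Boxing Fusion, HIIT Flow, Yoga Flow, Rowing Lab, Strength 60.
HIIT Fusion starts after Barre Bootcamp ends — done with Barre Bootcamp.
Boxing Fusion starts after HIIT Fusion ends — done with HIIT Fusion.
HIIT Flow starts before Boxing Fusion ends → Boxing Fusion and HIIT Flow overlap.
Yoga Flow starts after Boxing Fusion ends — done with Boxing Fusion.
Yoga Flow starts after HIIT Flow ends — done with HIIT Flow.
Rowing Lab starts before Yoga Flow ends → Yoga Flow and Rowing Lab overlap.
Strength 60 starts before Yoga Flow ends → Yoga Flow and Strength 60 overlap.
Strength 60 starts before Rowing Lab ends → Rowing Lab and Strength 60 overlap.

Boxing Fusion & HIIT Flow, Rowing Lab & Strength 60, Rowing Lab & Yoga Flow, Strength 60 & Yoga Flow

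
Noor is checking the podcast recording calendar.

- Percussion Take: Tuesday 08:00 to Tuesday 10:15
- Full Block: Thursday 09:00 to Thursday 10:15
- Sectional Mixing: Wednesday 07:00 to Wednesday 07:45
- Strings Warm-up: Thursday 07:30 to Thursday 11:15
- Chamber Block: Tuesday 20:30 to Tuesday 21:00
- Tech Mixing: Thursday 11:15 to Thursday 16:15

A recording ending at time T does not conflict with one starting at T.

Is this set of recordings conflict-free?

Sorted by start: Percussion Take, Chamber Block, Sectional Mixing, Strings Warm-up, Full Block, Tech Mixing.
Chamber Block starts after Percussion Take ends, so Percussion Take has no further overlaps.
Sectional Mixing starts after Chamber Block ends, so Chamber Block has no further overlaps.
Strings Warm-up starts after Sectional Mixing ends, so Sectional Mixing has no further overlaps.
Full Block starts before Strings Warm-up ends → Strings Warm-up and Full Block overlap.
That's a conflict, so the schedule is not conflict-free.

No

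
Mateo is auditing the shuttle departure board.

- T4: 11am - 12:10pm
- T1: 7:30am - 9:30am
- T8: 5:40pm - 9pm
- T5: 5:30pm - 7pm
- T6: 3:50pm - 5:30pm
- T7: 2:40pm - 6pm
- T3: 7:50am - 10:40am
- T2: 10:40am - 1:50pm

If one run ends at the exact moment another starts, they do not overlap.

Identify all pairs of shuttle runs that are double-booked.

Check each pair: they overlap iff neither finishes before the other starts.
Sorted by start: T1, T3, T2, T4, T7, T6, T5, T8.
T3 starts before T1 ends → T1 and T3 overlap.
T2 starts after T1 ends, so nothing later overlaps T1 either.
T2 starts exactly when T3 ends (back-to-back, no overlap), so nothing later overlaps T3 either.
T4 starts before T2 ends → T2 and T4 overlap.
T7 starts after T2 ends, so nothing later overlaps T2 either.
T7 starts after T4 ends, so nothing later overlaps T4 either.
T6 starts before T7 ends → T7 and T6 overlap.
T5 starts before T7 ends → T7 and T5 overlap.
T8 starts before T7 ends → T7 and T8 overlap.
T5 starts exactly when T6 ends (back-to-back, no overlap), so nothing later overlaps T6 either.
T8 starts before T5 ends → T5 and T8 overlap.

T1 & T3, T2 & T4, T5 & T7, T5 & T8, T6 & T7, T7 & T8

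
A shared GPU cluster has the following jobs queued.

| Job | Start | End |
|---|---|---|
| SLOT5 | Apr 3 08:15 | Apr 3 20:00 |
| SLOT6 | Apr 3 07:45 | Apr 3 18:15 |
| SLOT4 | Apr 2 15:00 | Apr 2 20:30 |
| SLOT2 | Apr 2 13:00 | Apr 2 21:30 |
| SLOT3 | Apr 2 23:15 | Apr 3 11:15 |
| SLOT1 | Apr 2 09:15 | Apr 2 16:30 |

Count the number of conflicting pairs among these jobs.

Sorted by start: SLOT1, SLOT2, SLOT4, SLOT3, SLOT6, SLOT5.
SLOT2 starts before SLOT1 ends → SLOT1 and SLOT2 overlap.
SLOT4 starts before SLOT1 ends → SLOT1 and SLOT4 overlap.
SLOT3 starts after SLOT1 ends; SLOT1 is clear from here.
SLOT4 starts before SLOT2 ends → SLOT2 and SLOT4 overlap.
SLOT3 starts after SLOT2 ends; SLOT2 is clear from here.
SLOT3 starts after SLOT4 ends; SLOT4 is clear from here.
SLOT6 starts before SLOT3 ends → SLOT3 and SLOT6 overlap.
SLOT5 starts before SLOT3 ends → SLOT3 and SLOT5 overlap.
SLOT5 starts before SLOT6 ends → SLOT6 and SLOT5 overlap.
Overlapping pairs: SLOT1 & SLOT2, SLOT1 & SLOT4, SLOT2 & SLOT4, SLOT3 & SLOT5, SLOT3 & SLOT6, SLOT5 & SLOT6 — 6 in total.

6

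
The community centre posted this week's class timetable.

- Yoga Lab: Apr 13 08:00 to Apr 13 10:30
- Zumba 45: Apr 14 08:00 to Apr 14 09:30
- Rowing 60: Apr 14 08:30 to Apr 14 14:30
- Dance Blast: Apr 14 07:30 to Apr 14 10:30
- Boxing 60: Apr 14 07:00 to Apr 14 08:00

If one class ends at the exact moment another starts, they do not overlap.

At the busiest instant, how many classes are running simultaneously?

3

Sweep the timeline, counting +1 at each start and −1 at each end (ends before starts at a tie):
Apr 13 08:00 start Yoga Lab → 1
Apr 13 10:30 end Yoga Lab → 0
Apr 14 07:00 start Boxing 60 → 1
Apr 14 07:30 start Dance Blast → 2
Apr 14 08:00 end Boxing 60 → 1
Apr 14 08:00 start Zumba 45 → 2
Apr 14 08:30 start Rowing 60 → 3
Apr 14 09:30 end Zumba 45 → 2
Apr 14 10:30 end Dance Blast → 1
Apr 14 14:30 end Rowing 60 → 0
Peak is 3, at Apr 14 08:30 (Dance Blast, Rowing 60, Zumba 45).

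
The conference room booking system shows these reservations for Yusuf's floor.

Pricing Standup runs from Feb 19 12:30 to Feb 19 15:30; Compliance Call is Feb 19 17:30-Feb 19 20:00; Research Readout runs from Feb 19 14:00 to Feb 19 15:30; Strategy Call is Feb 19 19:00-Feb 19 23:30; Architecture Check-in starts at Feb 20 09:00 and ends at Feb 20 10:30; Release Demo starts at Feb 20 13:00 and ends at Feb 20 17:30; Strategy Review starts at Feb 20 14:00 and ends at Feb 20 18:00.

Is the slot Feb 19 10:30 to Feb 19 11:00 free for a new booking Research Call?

Yes — the slot is free

Pricing Standup: starts Feb 19 12:30 at or after Research Call ends Feb 19 11:00 → clear.
Research Readout: starts Feb 19 14:00 at or after Research Call ends Feb 19 11:00 → clear.
Compliance Call: starts Feb 19 17:30 at or after Research Call ends Feb 19 11:00 → clear.
Strategy Call: starts Feb 19 19:00 at or after Research Call ends Feb 19 11:00 → clear.
Architecture Check-in: starts Feb 20 09:00 at or after Research Call ends Feb 19 11:00 → clear.
Release Demo: starts Feb 20 13:00 at or after Research Call ends Feb 19 11:00 → clear.
Strategy Review: starts Feb 20 14:00 at or after Research Call ends Feb 19 11:00 → clear.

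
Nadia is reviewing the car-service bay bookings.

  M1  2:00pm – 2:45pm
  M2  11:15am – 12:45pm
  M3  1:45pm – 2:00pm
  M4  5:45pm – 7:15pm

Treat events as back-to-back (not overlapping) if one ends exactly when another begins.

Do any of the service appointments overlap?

Sorted by start: M2, M3, M1, M4.
M3 starts after M2 ends; M2 is clear from here.
M1 starts exactly when M3 ends (back-to-back, no overlap); M3 is clear from here.
M4 starts after M1 ends.
Every pair is clear; the schedule has no overlaps.

No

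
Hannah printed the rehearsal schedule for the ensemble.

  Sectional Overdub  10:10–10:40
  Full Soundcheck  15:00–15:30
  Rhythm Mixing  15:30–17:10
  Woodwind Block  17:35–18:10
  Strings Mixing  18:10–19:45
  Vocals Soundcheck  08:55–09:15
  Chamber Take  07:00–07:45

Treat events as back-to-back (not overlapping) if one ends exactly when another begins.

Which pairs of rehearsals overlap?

no conflicts

Check each pair: they overlap iff neither finishes before the other starts.
Sorted by start: Chamber Take, Vocals Soundcheck, Sectional Overdub, Full Soundcheck, Rhythm Mixing, Woodwind Block, Strings Mixing.
Vocals Soundcheck starts after Chamber Take ends, so Chamber Take has no further overlaps.
Sectional Overdub starts after Vocals Soundcheck ends, so Vocals Soundcheck has no further overlaps.
Full Soundcheck starts after Sectional Overdub ends, so Sectional Overdub has no further overlaps.
Rhythm Mixing starts exactly when Full Soundcheck ends (back-to-back, no overlap), so Full Soundcheck has no further overlaps.
Woodwind Block starts after Rhythm Mixing ends, so Rhythm Mixing has no further overlaps.
Strings Mixing starts exactly when Woodwind Block ends (back-to-back, no overlap).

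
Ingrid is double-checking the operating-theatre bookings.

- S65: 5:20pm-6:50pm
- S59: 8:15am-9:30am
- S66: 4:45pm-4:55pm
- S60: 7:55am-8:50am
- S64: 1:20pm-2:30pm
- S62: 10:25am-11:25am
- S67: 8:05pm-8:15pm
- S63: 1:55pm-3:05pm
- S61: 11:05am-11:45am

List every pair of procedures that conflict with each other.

S59 & S60, S61 & S62, S63 & S64

Sorted by start: S60, S59, S62, S61, S64, S63, S66, S65, S67.
S59 starts before S60 ends → S60 and S59 overlap.
S62 starts after S60 ends, so nothing later overlaps S60 either.
S62 starts after S59 ends, so nothing later overlaps S59 either.
S61 starts before S62 ends → S62 and S61 overlap.
S64 starts after S62 ends, so nothing later overlaps S62 either.
S64 starts after S61 ends, so nothing later overlaps S61 either.
S63 starts before S64 ends → S64 and S63 overlap.
S66 starts after S64 ends, so nothing later overlaps S64 either.
S66 starts after S63 ends, so nothing later overlaps S63 either.
S65 starts after S66 ends, so nothing later overlaps S66 either.
S67 starts after S65 ends.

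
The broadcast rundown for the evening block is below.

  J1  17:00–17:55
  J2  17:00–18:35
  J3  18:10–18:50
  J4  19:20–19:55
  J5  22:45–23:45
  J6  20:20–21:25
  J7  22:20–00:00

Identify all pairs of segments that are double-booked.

J1 & J2, J2 & J3, J5 & J7

Sorted by start: J1, J2, J3, J4, J6, J7, J5.
J2 starts before J1 ends → J1 and J2 overlap.
J3 starts after J1 ends; J1 is clear from here.
J3 starts before J2 ends → J2 and J3 overlap.
J4 starts after J2 ends; J2 is clear from here.
J4 starts after J3 ends; J3 is clear from here.
J6 starts after J4 ends; J4 is clear from here.
J7 starts after J6 ends; J6 is clear from here.
J5 starts before J7 ends → J7 and J5 overlap.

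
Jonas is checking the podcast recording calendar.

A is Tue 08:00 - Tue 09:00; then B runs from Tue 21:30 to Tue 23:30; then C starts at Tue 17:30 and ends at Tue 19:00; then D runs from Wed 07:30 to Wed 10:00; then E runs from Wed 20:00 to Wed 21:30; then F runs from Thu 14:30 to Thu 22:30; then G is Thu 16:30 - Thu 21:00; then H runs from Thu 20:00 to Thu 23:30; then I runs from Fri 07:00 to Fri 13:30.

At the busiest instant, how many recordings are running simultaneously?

Sort all start/end points and keep a running count:
Tue 08:00 start A → 1
Tue 09:00 end A → 0
Tue 17:30 start C → 1
Tue 19:00 end C → 0
Tue 21:30 start B → 1
Tue 23:30 end B → 0
Wed 07:30 start D → 1
Wed 10:00 end D → 0
Wed 20:00 start E → 1
Wed 21:30 end E → 0
Thu 14:30 start F → 1
Thu 16:30 start G → 2
Thu 20:00 start H → 3
Thu 21:00 end G → 2
Thu 22:30 end F → 1
Thu 23:30 end H → 0
Fri 07:00 start I → 1
Fri 13:30 end I → 0
Peak is 3, at Thu 20:00 (F, G, H).

3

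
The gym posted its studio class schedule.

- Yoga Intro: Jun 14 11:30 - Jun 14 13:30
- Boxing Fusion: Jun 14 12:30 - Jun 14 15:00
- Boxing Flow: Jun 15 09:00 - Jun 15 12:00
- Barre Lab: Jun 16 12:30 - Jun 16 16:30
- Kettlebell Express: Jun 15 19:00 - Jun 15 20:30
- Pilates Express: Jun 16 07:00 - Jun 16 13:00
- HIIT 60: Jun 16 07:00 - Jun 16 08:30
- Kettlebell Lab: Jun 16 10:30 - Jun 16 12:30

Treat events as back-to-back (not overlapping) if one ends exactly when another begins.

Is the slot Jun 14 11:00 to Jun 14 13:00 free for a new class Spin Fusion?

Yoga Intro: starts Jun 14 11:30 before Spin Fusion ends Jun 14 13:00, and ends Jun 14 13:30 after Spin Fusion starts Jun 14 11:00 → overlap.
Boxing Fusion: starts Jun 14 12:30 before Spin Fusion ends Jun 14 13:00, and ends Jun 14 15:00 after Spin Fusion starts Jun 14 11:00 → overlap.
Boxing Flow: starts Jun 15 09:00 at or after Spin Fusion ends Jun 14 13:00 → clear.
Kettlebell Express: starts Jun 15 19:00 at or after Spin Fusion ends Jun 14 13:00 → clear.
Pilates Express: starts Jun 16 07:00 at or after Spin Fusion ends Jun 14 13:00 → clear.
HIIT 60: starts Jun 16 07:00 at or after Spin Fusion ends Jun 14 13:00 → clear.
Kettlebell Lab: starts Jun 16 10:30 at or after Spin Fusion ends Jun 14 13:00 → clear.
Barre Lab: starts Jun 16 12:30 at or after Spin Fusion ends Jun 14 13:00 → clear.
Spin Fusion overlaps Yoga Intro, Boxing Fusion.

No — it overlaps Boxing Fusion, Yoga Intro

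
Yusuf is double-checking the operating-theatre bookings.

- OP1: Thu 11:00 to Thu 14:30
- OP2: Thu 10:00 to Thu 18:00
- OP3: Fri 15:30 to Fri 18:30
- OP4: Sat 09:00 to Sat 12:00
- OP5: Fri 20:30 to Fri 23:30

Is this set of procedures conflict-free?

Sorted by start: OP2, OP1, OP3, OP5, OP4.
OP1 starts before OP2 ends → OP2 and OP1 overlap.
That's a conflict, so the schedule is not conflict-free.

No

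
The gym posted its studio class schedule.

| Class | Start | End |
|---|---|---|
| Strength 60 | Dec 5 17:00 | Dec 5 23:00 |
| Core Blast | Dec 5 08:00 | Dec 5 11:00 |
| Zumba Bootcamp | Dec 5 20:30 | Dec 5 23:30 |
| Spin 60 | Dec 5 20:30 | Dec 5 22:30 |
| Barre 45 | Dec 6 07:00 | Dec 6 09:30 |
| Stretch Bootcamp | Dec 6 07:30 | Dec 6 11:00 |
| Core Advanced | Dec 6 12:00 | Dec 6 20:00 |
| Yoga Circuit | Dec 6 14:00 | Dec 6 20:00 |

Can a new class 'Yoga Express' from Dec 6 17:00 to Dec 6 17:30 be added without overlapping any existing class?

Core Blast: ends Dec 5 11:00 at or before Yoga Express starts Dec 6 17:00 → clear.
Strength 60: ends Dec 5 23:00 at or before Yoga Express starts Dec 6 17:00 → clear.
Zumba Bootcamp: ends Dec 5 23:30 at or before Yoga Express starts Dec 6 17:00 → clear.
Spin 60: ends Dec 5 22:30 at or before Yoga Express starts Dec 6 17:00 → clear.
Barre 45: ends Dec 6 09:30 at or before Yoga Express starts Dec 6 17:00 → clear.
Stretch Bootcamp: ends Dec 6 11:00 at or before Yoga Express starts Dec 6 17:00 → clear.
Core Advanced: starts Dec 6 12:00 before Yoga Express ends Dec 6 17:30, and ends Dec 6 20:00 after Yoga Express starts Dec 6 17:00 → overlap.
Yoga Circuit: starts Dec 6 14:00 before Yoga Express ends Dec 6 17:30, and ends Dec 6 20:00 after Yoga Express starts Dec 6 17:00 → overlap.
Yoga Express overlaps Core Advanced, Yoga Circuit.

No — it overlaps Core Advanced, Yoga Circuit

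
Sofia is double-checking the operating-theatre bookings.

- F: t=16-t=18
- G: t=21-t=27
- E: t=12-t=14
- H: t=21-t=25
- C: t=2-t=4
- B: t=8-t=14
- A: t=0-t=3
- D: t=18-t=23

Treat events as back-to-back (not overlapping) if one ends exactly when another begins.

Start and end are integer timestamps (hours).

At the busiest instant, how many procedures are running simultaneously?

3

Sweep the timeline, counting +1 at each start and −1 at each end (ends before starts at a tie):
t=0 start A → 1
t=2 start C → 2
t=3 end A → 1
t=4 end C → 0
t=8 start B → 1
t=12 start E → 2
t=14 end B → 1
t=14 end E → 0
t=16 start F → 1
t=18 end F → 0
t=18 start D → 1
t=21 start G → 2
t=21 start H → 3
t=23 end D → 2
t=25 end H → 1
t=27 end G → 0
Peak is 3, at t=21 (D, G, H).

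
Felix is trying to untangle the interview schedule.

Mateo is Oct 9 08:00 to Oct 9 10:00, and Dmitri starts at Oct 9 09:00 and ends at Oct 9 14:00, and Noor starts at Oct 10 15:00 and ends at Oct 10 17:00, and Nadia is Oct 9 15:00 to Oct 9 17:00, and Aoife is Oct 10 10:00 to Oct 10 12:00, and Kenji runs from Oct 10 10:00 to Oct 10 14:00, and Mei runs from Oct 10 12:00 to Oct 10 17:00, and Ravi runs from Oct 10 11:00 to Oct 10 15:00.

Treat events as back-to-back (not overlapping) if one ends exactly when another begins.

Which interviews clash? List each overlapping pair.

Sorted by start: Mateo, Dmitri, Nadia, Aoife, Kenji, Ravi, Mei, Noor.
Dmitri starts before Mateo ends → Mateo and Dmitri overlap.
Nadia starts after Mateo ends, so nothing later overlaps Mateo either.
Nadia starts after Dmitri ends, so nothing later overlaps Dmitri either.
Aoife starts after Nadia ends, so nothing later overlaps Nadia either.
Kenji starts before Aoife ends → Aoife and Kenji overlap.
Ravi starts before Aoife ends → Aoife and Ravi overlap.
Mei starts exactly when Aoife ends (back-to-back, no overlap), so nothing later overlaps Aoife either.
Ravi starts before Kenji ends → Kenji and Ravi overlap.
Mei starts before Kenji ends → Kenji and Mei overlap.
Noor starts after Kenji ends.
Mei starts before Ravi ends → Ravi and Mei overlap.
Noor starts exactly when Ravi ends (back-to-back, no overlap).
Noor starts before Mei ends → Mei and Noor overlap.

Aoife & Kenji, Aoife & Ravi, Dmitri & Mateo, Kenji & Mei, Kenji & Ravi, Mei & Noor, Mei & Ravi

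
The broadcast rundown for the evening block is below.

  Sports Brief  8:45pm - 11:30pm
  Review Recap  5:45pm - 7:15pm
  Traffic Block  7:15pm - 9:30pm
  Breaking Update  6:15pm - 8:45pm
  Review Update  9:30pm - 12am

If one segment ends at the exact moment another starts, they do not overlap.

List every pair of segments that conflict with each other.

Sorted by start: Review Recap, Breaking Update, Traffic Block, Sports Brief, Review Update.
Breaking Update starts before Review Recap ends → Review Recap and Breaking Update overlap.
Traffic Block starts exactly when Review Recap ends (back-to-back, no overlap) — done with Review Recap.
Traffic Block starts before Breaking Update ends → Breaking Update and Traffic Block overlap.
Sports Brief starts exactly when Breaking Update ends (back-to-back, no overlap) — done with Breaking Update.
Sports Brief starts before Traffic Block ends → Traffic Block and Sports Brief overlap.
Review Update starts exactly when Traffic Block ends (back-to-back, no overlap).
Review Update starts before Sports Brief ends → Sports Brief and Review Update overlap.

Breaking Update & Review Recap, Breaking Update & Traffic Block, Review Update & Sports Brief, Sports Brief & Traffic Block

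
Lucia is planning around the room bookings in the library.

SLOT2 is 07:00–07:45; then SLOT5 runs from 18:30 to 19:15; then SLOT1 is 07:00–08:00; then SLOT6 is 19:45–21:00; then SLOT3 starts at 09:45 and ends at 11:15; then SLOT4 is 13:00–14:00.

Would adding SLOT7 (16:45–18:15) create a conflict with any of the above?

No — it doesn't clash with anything

SLOT1: ends 08:00 at or before SLOT7 starts 16:45 → clear.
SLOT2: ends 07:45 at or before SLOT7 starts 16:45 → clear.
SLOT3: ends 11:15 at or before SLOT7 starts 16:45 → clear.
SLOT4: ends 14:00 at or before SLOT7 starts 16:45 → clear.
SLOT5: starts 18:30 at or after SLOT7 ends 18:15 → clear.
SLOT6: starts 19:45 at or after SLOT7 ends 18:15 → clear.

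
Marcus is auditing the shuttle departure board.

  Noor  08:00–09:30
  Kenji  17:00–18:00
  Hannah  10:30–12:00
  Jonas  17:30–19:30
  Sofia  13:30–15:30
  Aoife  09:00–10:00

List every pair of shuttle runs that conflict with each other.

Check each pair: they overlap iff neither finishes before the other starts.
Sorted by start: Noor, Aoife, Hannah, Sofia, Kenji, Jonas.
Aoife starts before Noor ends → Noor and Aoife overlap.
Hannah starts after Noor ends — done with Noor.
Hannah starts after Aoife ends — done with Aoife.
Sofia starts after Hannah ends — done with Hannah.
Kenji starts after Sofia ends — done with Sofia.
Jonas starts before Kenji ends → Kenji and Jonas overlap.

Aoife & Noor, Jonas & Kenji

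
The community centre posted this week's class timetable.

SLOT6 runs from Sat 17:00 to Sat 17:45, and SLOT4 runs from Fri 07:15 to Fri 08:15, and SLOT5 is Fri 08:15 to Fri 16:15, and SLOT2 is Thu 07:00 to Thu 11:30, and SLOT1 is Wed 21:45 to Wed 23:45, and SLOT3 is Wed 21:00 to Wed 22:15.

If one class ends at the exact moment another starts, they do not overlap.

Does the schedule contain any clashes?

Sorted by start: SLOT3, SLOT1, SLOT2, SLOT4, SLOT5, SLOT6.
SLOT1 starts before SLOT3 ends → SLOT3 and SLOT1 overlap.
That's a conflict, so the schedule is not conflict-free.

Yes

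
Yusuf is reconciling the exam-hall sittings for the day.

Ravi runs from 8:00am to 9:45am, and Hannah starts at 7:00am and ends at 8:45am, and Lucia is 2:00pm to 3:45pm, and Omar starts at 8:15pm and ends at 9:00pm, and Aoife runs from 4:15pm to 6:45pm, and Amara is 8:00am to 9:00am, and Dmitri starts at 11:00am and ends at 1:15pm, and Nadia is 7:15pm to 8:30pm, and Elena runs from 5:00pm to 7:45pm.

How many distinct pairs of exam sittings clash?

Sorted by start: Hannah, Ravi, Amara, Dmitri, Lucia, Aoife, Elena, Nadia, Omar.
Ravi starts before Hannah ends → Hannah and Ravi overlap.
Amara starts before Hannah ends → Hannah and Amara overlap.
Dmitri starts after Hannah ends; Hannah is clear from here.
Amara starts before Ravi ends → Ravi and Amara overlap.
Dmitri starts after Ravi ends; Ravi is clear from here.
Dmitri starts after Amara ends; Amara is clear from here.
Lucia starts after Dmitri ends; Dmitri is clear from here.
Aoife starts after Lucia ends; Lucia is clear from here.
Elena starts before Aoife ends → Aoife and Elena overlap.
Nadia starts after Aoife ends; Aoife is clear from here.
Nadia starts before Elena ends → Elena and Nadia overlap.
Omar starts after Elena ends.
Omar starts before Nadia ends → Nadia and Omar overlap.
Overlapping pairs: Amara & Hannah, Amara & Ravi, Aoife & Elena, Elena & Nadia, Hannah & Ravi, Nadia & Omar — 6 in total.

6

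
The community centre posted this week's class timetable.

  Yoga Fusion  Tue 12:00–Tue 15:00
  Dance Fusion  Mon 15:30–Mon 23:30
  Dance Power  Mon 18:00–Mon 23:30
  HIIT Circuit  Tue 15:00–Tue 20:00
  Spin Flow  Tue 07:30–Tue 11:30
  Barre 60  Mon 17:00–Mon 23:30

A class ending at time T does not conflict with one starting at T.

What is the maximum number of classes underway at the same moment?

3

Walk through starts and ends in time order (an end at T is processed before a start at T):
Mon 15:30 start Dance Fusion → 1
Mon 17:00 start Barre 60 → 2
Mon 18:00 start Dance Power → 3
Mon 23:30 end Barre 60 → 2
Mon 23:30 end Dance Fusion → 1
Mon 23:30 end Dance Power → 0
Tue 07:30 start Spin Flow → 1
Tue 11:30 end Spin Flow → 0
Tue 12:00 start Yoga Fusion → 1
Tue 15:00 end Yoga Fusion → 0
Tue 15:00 start HIIT Circuit → 1
Tue 20:00 end HIIT Circuit → 0
Peak is 3, at Mon 18:00 (Barre 60, Dance Fusion, Dance Power).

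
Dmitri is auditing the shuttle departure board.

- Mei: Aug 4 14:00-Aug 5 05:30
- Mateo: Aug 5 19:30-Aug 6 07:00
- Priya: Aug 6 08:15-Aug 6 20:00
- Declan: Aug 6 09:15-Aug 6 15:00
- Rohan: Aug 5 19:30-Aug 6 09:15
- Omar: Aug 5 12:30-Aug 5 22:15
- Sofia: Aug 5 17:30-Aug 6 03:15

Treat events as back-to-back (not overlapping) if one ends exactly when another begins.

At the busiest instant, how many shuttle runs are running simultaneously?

4

Sweep the timeline, counting +1 at each start and −1 at each end (ends before starts at a tie):
Aug 4 14:00 start Mei → 1
Aug 5 05:30 end Mei → 0
Aug 5 12:30 start Omar → 1
Aug 5 17:30 start Sofia → 2
Aug 5 19:30 start Mateo → 3
Aug 5 19:30 start Rohan → 4
Aug 5 22:15 end Omar → 3
Aug 6 03:15 end Sofia → 2
Aug 6 07:00 end Mateo → 1
Aug 6 08:15 start Priya → 2
Aug 6 09:15 end Rohan → 1
Aug 6 09:15 start Declan → 2
Aug 6 15:00 end Declan → 1
Aug 6 20:00 end Priya → 0
Peak is 4, at Aug 5 19:30 (Mateo, Omar, Rohan, Sofia).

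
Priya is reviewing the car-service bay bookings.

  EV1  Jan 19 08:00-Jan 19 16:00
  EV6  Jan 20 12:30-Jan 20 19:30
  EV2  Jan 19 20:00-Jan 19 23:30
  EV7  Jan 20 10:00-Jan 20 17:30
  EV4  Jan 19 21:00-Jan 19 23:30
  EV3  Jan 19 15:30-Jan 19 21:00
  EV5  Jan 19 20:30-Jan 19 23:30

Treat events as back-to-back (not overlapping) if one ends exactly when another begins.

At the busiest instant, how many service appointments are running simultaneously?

Sort all start/end points and keep a running count:
Jan 19 08:00 start EV1 → 1
Jan 19 15:30 start EV3 → 2
Jan 19 16:00 end EV1 → 1
Jan 19 20:00 start EV2 → 2
Jan 19 20:30 start EV5 → 3
Jan 19 21:00 end EV3 → 2
Jan 19 21:00 start EV4 → 3
Jan 19 23:30 end EV2 → 2
Jan 19 23:30 end EV4 → 1
Jan 19 23:30 end EV5 → 0
Jan 20 10:00 start EV7 → 1
Jan 20 12:30 start EV6 → 2
Jan 20 17:30 end EV7 → 1
Jan 20 19:30 end EV6 → 0
Peak is 3, at Jan 19 20:30 (EV2, EV3, EV5).

3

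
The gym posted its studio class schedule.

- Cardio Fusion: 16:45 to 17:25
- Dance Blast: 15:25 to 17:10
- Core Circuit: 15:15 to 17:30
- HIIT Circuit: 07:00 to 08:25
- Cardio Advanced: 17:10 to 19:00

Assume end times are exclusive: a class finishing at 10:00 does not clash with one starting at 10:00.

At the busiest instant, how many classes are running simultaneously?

Sort all start/end points and keep a running count:
07:00 start HIIT Circuit → 1
08:25 end HIIT Circuit → 0
15:15 start Core Circuit → 1
15:25 start Dance Blast → 2
16:45 start Cardio Fusion → 3
17:10 end Dance Blast → 2
17:10 start Cardio Advanced → 3
17:25 end Cardio Fusion → 2
17:30 end Core Circuit → 1
19:00 end Cardio Advanced → 0
Peak is 3, at 16:45 (Cardio Fusion, Core Circuit, Dance Blast).

3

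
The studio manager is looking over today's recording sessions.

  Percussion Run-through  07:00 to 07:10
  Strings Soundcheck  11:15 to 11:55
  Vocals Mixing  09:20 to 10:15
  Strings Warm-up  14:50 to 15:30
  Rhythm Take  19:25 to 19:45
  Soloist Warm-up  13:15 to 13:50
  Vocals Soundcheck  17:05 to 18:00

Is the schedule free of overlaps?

Yes

Two intervals overlap when each starts before the other ends.
Sorted by start: Percussion Run-through, Vocals Mixing, Strings Soundcheck, Soloist Warm-up, Strings Warm-up, Vocals Soundcheck, Rhythm Take.
Vocals Mixing starts after Percussion Run-through ends — done with Percussion Run-through.
Strings Soundcheck starts after Vocals Mixing ends — done with Vocals Mixing.
Soloist Warm-up starts after Strings Soundcheck ends — done with Strings Soundcheck.
Strings Warm-up starts after Soloist Warm-up ends — done with Soloist Warm-up.
Vocals Soundcheck starts after Strings Warm-up ends — done with Strings Warm-up.
Rhythm Take starts after Vocals Soundcheck ends.
Every pair is clear; the schedule has no overlaps.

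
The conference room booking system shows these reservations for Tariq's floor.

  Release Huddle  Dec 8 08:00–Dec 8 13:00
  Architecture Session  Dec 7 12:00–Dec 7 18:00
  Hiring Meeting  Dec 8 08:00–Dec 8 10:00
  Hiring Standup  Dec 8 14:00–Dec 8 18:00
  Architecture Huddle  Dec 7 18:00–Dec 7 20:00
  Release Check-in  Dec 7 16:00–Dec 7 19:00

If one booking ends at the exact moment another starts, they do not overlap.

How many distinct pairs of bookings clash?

3

Check each pair: they overlap iff neither finishes before the other starts.
Sorted by start: Architecture Session, Release Check-in, Architecture Huddle, Hiring Meeting, Release Huddle, Hiring Standup.
Release Check-in starts before Architecture Session ends → Architecture Session and Release Check-in overlap.
Architecture Huddle starts exactly when Architecture Session ends (back-to-back, no overlap) — done with Architecture Session.
Architecture Huddle starts before Release Check-in ends → Release Check-in and Architecture Huddle overlap.
Hiring Meeting starts after Release Check-in ends — done with Release Check-in.
Hiring Meeting starts after Architecture Huddle ends — done with Architecture Huddle.
Release Huddle starts before Hiring Meeting ends → Hiring Meeting and Release Huddle overlap.
Hiring Standup starts after Hiring Meeting ends.
Hiring Standup starts after Release Huddle ends.
Overlapping pairs: Architecture Huddle & Release Check-in, Architecture Session & Release Check-in, Hiring Meeting & Release Huddle — 3 in total.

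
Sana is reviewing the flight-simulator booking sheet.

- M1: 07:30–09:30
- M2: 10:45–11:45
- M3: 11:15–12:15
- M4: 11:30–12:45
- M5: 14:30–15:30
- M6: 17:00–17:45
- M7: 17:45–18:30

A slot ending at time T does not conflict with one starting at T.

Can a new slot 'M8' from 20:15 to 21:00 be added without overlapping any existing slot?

M1: ends 09:30 at or before M8 starts 20:15 → clear.
M2: ends 11:45 at or before M8 starts 20:15 → clear.
M3: ends 12:15 at or before M8 starts 20:15 → clear.
M4: ends 12:45 at or before M8 starts 20:15 → clear.
M5: ends 15:30 at or before M8 starts 20:15 → clear.
M6: ends 17:45 at or before M8 starts 20:15 → clear.
M7: ends 18:30 at or before M8 starts 20:15 → clear.

Yes — the slot is free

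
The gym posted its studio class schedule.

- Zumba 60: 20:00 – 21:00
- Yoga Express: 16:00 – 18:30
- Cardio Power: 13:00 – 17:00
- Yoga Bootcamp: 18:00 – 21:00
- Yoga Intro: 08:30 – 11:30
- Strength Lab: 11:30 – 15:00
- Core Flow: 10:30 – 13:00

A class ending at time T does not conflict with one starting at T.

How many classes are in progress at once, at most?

2

Sweep the timeline, counting +1 at each start and −1 at each end (ends before starts at a tie):
08:30 start Yoga Intro → 1
10:30 start Core Flow → 2
11:30 end Yoga Intro → 1
11:30 start Strength Lab → 2
13:00 end Core Flow → 1
13:00 start Cardio Power → 2
15:00 end Strength Lab → 1
16:00 start Yoga Express → 2
17:00 end Cardio Power → 1
18:00 start Yoga Bootcamp → 2
18:30 end Yoga Express → 1
20:00 start Zumba 60 → 2
21:00 end Yoga Bootcamp → 1
21:00 end Zumba 60 → 0
Peak is 2, at 10:30 (Core Flow, Yoga Intro).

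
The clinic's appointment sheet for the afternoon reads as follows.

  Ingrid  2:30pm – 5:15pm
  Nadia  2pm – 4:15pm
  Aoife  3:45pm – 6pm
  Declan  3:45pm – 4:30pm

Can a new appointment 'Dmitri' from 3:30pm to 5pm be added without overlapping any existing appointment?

Nadia: starts 2pm before Dmitri ends 5pm, and ends 4:15pm after Dmitri starts 3:30pm → overlap.
Ingrid: starts 2:30pm before Dmitri ends 5pm, and ends 5:15pm after Dmitri starts 3:30pm → overlap.
Declan: starts 3:45pm before Dmitri ends 5pm, and ends 4:30pm after Dmitri starts 3:30pm → overlap.
Aoife: starts 3:45pm before Dmitri ends 5pm, and ends 6pm after Dmitri starts 3:30pm → overlap.
Dmitri overlaps Ingrid, Nadia, Declan, Aoife.

No — it overlaps Aoife, Declan, Ingrid, Nadia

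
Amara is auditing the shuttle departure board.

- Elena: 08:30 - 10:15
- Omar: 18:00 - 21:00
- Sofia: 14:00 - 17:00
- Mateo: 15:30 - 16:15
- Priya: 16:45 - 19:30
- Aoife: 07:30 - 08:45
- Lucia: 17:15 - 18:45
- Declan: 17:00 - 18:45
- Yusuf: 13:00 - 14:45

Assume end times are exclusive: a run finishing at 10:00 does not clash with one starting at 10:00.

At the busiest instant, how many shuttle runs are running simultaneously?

Sort all start/end points and keep a running count:
07:30 start Aoife → 1
08:30 start Elena → 2
08:45 end Aoife → 1
10:15 end Elena → 0
13:00 start Yusuf → 1
14:00 start Sofia → 2
14:45 end Yusuf → 1
15:30 start Mateo → 2
16:15 end Mateo → 1
16:45 start Priya → 2
17:00 end Sofia → 1
17:00 start Declan → 2
17:15 start Lucia → 3
18:00 start Omar → 4
18:45 end Declan → 3
18:45 end Lucia → 2
19:30 end Priya → 1
21:00 end Omar → 0
Peak is 4, at 18:00 (Declan, Lucia, Omar, Priya).

4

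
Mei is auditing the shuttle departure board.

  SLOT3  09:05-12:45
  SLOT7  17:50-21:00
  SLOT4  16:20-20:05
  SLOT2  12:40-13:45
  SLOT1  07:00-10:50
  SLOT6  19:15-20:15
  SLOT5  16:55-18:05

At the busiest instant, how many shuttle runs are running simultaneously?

3

Walk through starts and ends in time order (an end at T is processed before a start at T):
07:00 start SLOT1 → 1
09:05 start SLOT3 → 2
10:50 end SLOT1 → 1
12:40 start SLOT2 → 2
12:45 end SLOT3 → 1
13:45 end SLOT2 → 0
16:20 start SLOT4 → 1
16:55 start SLOT5 → 2
17:50 start SLOT7 → 3
18:05 end SLOT5 → 2
19:15 start SLOT6 → 3
20:05 end SLOT4 → 2
20:15 end SLOT6 → 1
21:00 end SLOT7 → 0
Peak is 3, at 17:50 (SLOT4, SLOT5, SLOT7).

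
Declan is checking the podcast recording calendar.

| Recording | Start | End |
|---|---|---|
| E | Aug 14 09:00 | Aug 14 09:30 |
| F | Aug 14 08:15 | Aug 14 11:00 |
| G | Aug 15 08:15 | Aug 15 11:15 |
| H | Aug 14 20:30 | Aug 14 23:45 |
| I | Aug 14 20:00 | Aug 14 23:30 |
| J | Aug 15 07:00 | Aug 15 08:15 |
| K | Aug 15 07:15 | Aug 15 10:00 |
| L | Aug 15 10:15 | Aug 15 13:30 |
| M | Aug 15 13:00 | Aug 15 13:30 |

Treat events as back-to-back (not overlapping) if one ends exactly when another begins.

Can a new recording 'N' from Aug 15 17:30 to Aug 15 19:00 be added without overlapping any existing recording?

Yes — the slot is free

F: ends Aug 14 11:00 at or before N starts Aug 15 17:30 → clear.
E: ends Aug 14 09:30 at or before N starts Aug 15 17:30 → clear.
I: ends Aug 14 23:30 at or before N starts Aug 15 17:30 → clear.
H: ends Aug 14 23:45 at or before N starts Aug 15 17:30 → clear.
J: ends Aug 15 08:15 at or before N starts Aug 15 17:30 → clear.
K: ends Aug 15 10:00 at or before N starts Aug 15 17:30 → clear.
G: ends Aug 15 11:15 at or before N starts Aug 15 17:30 → clear.
L: ends Aug 15 13:30 at or before N starts Aug 15 17:30 → clear.
M: ends Aug 15 13:30 at or before N starts Aug 15 17:30 → clear.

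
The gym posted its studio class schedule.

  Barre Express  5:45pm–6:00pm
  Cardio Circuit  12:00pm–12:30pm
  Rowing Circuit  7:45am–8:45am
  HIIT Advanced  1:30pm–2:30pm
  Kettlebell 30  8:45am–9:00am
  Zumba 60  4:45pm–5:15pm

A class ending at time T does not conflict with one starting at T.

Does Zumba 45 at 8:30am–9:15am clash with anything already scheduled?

Yes — it overlaps Kettlebell 30, Rowing Circuit

Rowing Circuit: starts 7:45am before Zumba 45 ends 9:15am, and ends 8:45am after Zumba 45 starts 8:30am → overlap.
Kettlebell 30: starts 8:45am before Zumba 45 ends 9:15am, and ends 9:00am after Zumba 45 starts 8:30am → overlap.
Cardio Circuit: starts 12:00pm at or after Zumba 45 ends 9:15am → clear.
HIIT Advanced: starts 1:30pm at or after Zumba 45 ends 9:15am → clear.
Zumba 60: starts 4:45pm at or after Zumba 45 ends 9:15am → clear.
Barre Express: starts 5:45pm at or after Zumba 45 ends 9:15am → clear.
Zumba 45 overlaps Rowing Circuit, Kettlebell 30.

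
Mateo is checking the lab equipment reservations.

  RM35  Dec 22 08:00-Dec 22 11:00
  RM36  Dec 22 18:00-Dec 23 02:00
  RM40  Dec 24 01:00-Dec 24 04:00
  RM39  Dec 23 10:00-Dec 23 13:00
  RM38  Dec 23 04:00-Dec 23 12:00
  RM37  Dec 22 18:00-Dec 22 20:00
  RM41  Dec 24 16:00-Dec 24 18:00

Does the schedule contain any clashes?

Yes

Sorted by start: RM35, RM36, RM37, RM38, RM39, RM40, RM41.
RM36 starts after RM35 ends, so nothing later overlaps RM35 either.
RM37 starts before RM36 ends → RM36 and RM37 overlap.
That's a conflict, so the schedule is not conflict-free.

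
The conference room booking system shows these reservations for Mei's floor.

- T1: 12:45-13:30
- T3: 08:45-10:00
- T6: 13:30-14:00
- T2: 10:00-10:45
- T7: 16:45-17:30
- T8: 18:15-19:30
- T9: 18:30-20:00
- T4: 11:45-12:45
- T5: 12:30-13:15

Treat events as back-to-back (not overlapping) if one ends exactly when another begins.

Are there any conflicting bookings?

Check each pair: they overlap iff neither finishes before the other starts.
Sorted by start: T3, T2, T4, T5, T1, T6, T7, T8, T9.
T2 starts exactly when T3 ends (back-to-back, no overlap), so nothing later overlaps T3 either.
T4 starts after T2 ends, so nothing later overlaps T2 either.
T5 starts before T4 ends → T4 and T5 overlap.
That's a conflict, so the schedule is not conflict-free.

Yes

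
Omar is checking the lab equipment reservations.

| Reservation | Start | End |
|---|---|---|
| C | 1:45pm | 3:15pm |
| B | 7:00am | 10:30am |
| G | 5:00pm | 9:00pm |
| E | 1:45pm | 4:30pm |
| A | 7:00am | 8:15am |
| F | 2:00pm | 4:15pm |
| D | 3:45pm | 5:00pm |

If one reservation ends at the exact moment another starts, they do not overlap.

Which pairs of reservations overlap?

Check each pair: they overlap iff neither finishes before the other starts.
Sorted by start: A, B, C, E, F, D, G.
B starts before A ends → A and B overlap.
C starts after A ends; A is clear from here.
C starts after B ends; B is clear from here.
E starts before C ends → C and E overlap.
F starts before C ends → C and F overlap.
D starts after C ends; C is clear from here.
F starts before E ends → E and F overlap.
D starts before E ends → E and D overlap.
G starts after E ends.
D starts before F ends → F and D overlap.
G starts after F ends.
G starts exactly when D ends (back-to-back, no overlap).

A & B, C & E, C & F, D & E, D & F, E & F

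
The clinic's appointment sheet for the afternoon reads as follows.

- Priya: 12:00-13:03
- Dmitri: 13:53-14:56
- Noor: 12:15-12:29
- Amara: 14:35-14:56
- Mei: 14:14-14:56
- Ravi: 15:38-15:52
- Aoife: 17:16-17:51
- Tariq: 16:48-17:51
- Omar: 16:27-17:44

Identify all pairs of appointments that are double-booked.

Amara & Dmitri, Amara & Mei, Aoife & Omar, Aoife & Tariq, Dmitri & Mei, Noor & Priya, Omar & Tariq

Two intervals overlap when each starts before the other ends.
Sorted by start: Priya, Noor, Dmitri, Mei, Amara, Ravi, Omar, Tariq, Aoife.
Noor starts before Priya ends → Priya and Noor overlap.
Dmitri starts after Priya ends — done with Priya.
Dmitri starts after Noor ends — done with Noor.
Mei starts before Dmitri ends → Dmitri and Mei overlap.
Amara starts before Dmitri ends → Dmitri and Amara overlap.
Ravi starts after Dmitri ends — done with Dmitri.
Amara starts before Mei ends → Mei and Amara overlap.
Ravi starts after Mei ends — done with Mei.
Ravi starts after Amara ends — done with Amara.
Omar starts after Ravi ends — done with Ravi.
Tariq starts before Omar ends → Omar and Tariq overlap.
Aoife starts before Omar ends → Omar and Aoife overlap.
Aoife starts before Tariq ends → Tariq and Aoife overlap.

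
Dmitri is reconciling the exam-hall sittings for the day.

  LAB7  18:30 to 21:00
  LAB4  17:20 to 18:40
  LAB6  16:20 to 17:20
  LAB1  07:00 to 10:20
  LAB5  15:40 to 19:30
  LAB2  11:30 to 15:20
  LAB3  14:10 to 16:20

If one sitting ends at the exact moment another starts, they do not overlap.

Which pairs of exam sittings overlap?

LAB2 & LAB3, LAB3 & LAB5, LAB4 & LAB5, LAB4 & LAB7, LAB5 & LAB6, LAB5 & LAB7

Sorted by start: LAB1, LAB2, LAB3, LAB5, LAB6, LAB4, LAB7.
LAB2 starts after LAB1 ends, so LAB1 has no further overlaps.
LAB3 starts before LAB2 ends → LAB2 and LAB3 overlap.
LAB5 starts after LAB2 ends, so LAB2 has no further overlaps.
LAB5 starts before LAB3 ends → LAB3 and LAB5 overlap.
LAB6 starts exactly when LAB3 ends (back-to-back, no overlap), so LAB3 has no further overlaps.
LAB6 starts before LAB5 ends → LAB5 and LAB6 overlap.
LAB4 starts before LAB5 ends → LAB5 and LAB4 overlap.
LAB7 starts before LAB5 ends → LAB5 and LAB7 overlap.
LAB4 starts exactly when LAB6 ends (back-to-back, no overlap), so LAB6 has no further overlaps.
LAB7 starts before LAB4 ends → LAB4 and LAB7 overlap.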